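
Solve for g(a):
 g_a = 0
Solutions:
 g(a) = C1


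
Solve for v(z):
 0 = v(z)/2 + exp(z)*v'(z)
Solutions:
 v(z) = C1*exp(exp(-z)/2)


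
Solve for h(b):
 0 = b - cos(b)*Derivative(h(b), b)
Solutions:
 h(b) = C1 + Integral(b/cos(b), b)


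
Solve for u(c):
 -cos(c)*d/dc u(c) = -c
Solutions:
 u(c) = C1 + Integral(c/cos(c), c)


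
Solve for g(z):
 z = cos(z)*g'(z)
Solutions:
 g(z) = C1 + Integral(z/cos(z), z)


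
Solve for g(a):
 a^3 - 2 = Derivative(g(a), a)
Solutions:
 g(a) = C1 + a^4/4 - 2*a


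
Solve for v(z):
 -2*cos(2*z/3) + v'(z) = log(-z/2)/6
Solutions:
 v(z) = C1 + z*log(-z)/6 - z/6 - z*log(2)/6 + 3*sin(2*z/3)


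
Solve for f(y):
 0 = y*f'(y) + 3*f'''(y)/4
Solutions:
 f(y) = C1 + Integral(C2*airyai(-6^(2/3)*y/3) + C3*airybi(-6^(2/3)*y/3), y)


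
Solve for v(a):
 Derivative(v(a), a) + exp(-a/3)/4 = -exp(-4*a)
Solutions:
 v(a) = C1 + exp(-4*a)/4 + 3*exp(-a/3)/4


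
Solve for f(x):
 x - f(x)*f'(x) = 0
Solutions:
 f(x) = -sqrt(C1 + x^2)
 f(x) = sqrt(C1 + x^2)


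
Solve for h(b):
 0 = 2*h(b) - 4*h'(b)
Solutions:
 h(b) = C1*exp(b/2)


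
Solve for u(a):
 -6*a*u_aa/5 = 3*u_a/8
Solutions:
 u(a) = C1 + C2*a^(11/16)


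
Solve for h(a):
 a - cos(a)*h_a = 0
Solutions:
 h(a) = C1 + Integral(a/cos(a), a)


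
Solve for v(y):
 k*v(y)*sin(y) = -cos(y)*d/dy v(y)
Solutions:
 v(y) = C1*exp(k*log(cos(y)))


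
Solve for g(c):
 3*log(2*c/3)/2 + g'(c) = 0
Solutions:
 g(c) = C1 - 3*c*log(c)/2 - 3*c*log(2)/2 + 3*c/2 + 3*c*log(3)/2


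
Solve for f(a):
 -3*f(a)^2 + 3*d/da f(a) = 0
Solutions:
 f(a) = -1/(C1 + a)


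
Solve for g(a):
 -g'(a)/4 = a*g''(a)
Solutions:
 g(a) = C1 + C2*a^(3/4)


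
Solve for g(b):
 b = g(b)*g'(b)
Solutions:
 g(b) = -sqrt(C1 + b^2)
 g(b) = sqrt(C1 + b^2)


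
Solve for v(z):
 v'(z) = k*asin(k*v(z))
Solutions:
 Integral(1/asin(_y*k), (_y, v(z))) = C1 + k*z


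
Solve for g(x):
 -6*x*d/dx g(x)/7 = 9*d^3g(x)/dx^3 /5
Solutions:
 g(x) = C1 + Integral(C2*airyai(-10^(1/3)*21^(2/3)*x/21) + C3*airybi(-10^(1/3)*21^(2/3)*x/21), x)


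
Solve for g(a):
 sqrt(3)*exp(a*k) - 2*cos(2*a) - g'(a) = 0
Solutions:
 g(a) = C1 - sin(2*a) + sqrt(3)*exp(a*k)/k


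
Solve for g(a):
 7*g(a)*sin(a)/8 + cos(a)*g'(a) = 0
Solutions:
 g(a) = C1*cos(a)^(7/8)


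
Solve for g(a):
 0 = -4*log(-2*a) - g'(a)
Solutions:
 g(a) = C1 - 4*a*log(-a) + 4*a*(1 - log(2))


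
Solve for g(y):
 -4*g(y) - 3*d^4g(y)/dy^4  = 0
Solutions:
 g(y) = (C1*sin(3^(3/4)*y/3) + C2*cos(3^(3/4)*y/3))*exp(-3^(3/4)*y/3) + (C3*sin(3^(3/4)*y/3) + C4*cos(3^(3/4)*y/3))*exp(3^(3/4)*y/3)


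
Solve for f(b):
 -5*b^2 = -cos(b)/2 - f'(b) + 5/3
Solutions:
 f(b) = C1 + 5*b^3/3 + 5*b/3 - sin(b)/2


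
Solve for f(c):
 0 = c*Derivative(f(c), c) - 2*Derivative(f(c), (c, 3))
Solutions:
 f(c) = C1 + Integral(C2*airyai(2^(2/3)*c/2) + C3*airybi(2^(2/3)*c/2), c)


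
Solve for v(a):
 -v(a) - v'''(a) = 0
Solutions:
 v(a) = C3*exp(-a) + (C1*sin(sqrt(3)*a/2) + C2*cos(sqrt(3)*a/2))*exp(a/2)


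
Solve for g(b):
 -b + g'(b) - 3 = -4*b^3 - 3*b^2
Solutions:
 g(b) = C1 - b^4 - b^3 + b^2/2 + 3*b


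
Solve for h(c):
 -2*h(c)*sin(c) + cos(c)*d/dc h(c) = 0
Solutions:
 h(c) = C1/cos(c)^2


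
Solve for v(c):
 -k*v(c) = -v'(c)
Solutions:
 v(c) = C1*exp(c*k)


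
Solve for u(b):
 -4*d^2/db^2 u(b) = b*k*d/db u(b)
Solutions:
 u(b) = Piecewise((-sqrt(2)*sqrt(pi)*C1*erf(sqrt(2)*b*sqrt(k)/4)/sqrt(k) - C2, (k > 0) | (k < 0)), (-C1*b - C2, True))


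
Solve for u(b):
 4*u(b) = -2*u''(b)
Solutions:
 u(b) = C1*sin(sqrt(2)*b) + C2*cos(sqrt(2)*b)


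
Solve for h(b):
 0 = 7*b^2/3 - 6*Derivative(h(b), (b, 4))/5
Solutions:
 h(b) = C1 + C2*b + C3*b^2 + C4*b^3 + 7*b^6/1296


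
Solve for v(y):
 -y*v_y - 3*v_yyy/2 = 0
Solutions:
 v(y) = C1 + Integral(C2*airyai(-2^(1/3)*3^(2/3)*y/3) + C3*airybi(-2^(1/3)*3^(2/3)*y/3), y)


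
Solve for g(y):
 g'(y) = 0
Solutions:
 g(y) = C1


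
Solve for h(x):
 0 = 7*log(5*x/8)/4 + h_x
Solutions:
 h(x) = C1 - 7*x*log(x)/4 - 7*x*log(5)/4 + 7*x/4 + 21*x*log(2)/4


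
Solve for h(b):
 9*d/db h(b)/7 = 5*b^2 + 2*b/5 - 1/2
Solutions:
 h(b) = C1 + 35*b^3/27 + 7*b^2/45 - 7*b/18


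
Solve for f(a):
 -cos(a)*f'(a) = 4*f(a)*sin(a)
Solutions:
 f(a) = C1*cos(a)^4


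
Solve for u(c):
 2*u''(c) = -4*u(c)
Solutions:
 u(c) = C1*sin(sqrt(2)*c) + C2*cos(sqrt(2)*c)


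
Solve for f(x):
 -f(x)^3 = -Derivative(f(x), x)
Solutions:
 f(x) = -sqrt(2)*sqrt(-1/(C1 + x))/2
 f(x) = sqrt(2)*sqrt(-1/(C1 + x))/2


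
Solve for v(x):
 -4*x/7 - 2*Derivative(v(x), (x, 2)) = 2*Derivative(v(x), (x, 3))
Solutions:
 v(x) = C1 + C2*x + C3*exp(-x) - x^3/21 + x^2/7


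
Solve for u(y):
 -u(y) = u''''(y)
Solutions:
 u(y) = (C1*sin(sqrt(2)*y/2) + C2*cos(sqrt(2)*y/2))*exp(-sqrt(2)*y/2) + (C3*sin(sqrt(2)*y/2) + C4*cos(sqrt(2)*y/2))*exp(sqrt(2)*y/2)


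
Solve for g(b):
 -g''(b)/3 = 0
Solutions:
 g(b) = C1 + C2*b


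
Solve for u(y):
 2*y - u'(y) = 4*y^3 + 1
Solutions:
 u(y) = C1 - y^4 + y^2 - y


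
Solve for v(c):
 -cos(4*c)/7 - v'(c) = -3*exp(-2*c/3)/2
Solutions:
 v(c) = C1 - sin(4*c)/28 - 9*exp(-2*c/3)/4


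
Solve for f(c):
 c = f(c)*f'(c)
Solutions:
 f(c) = -sqrt(C1 + c^2)
 f(c) = sqrt(C1 + c^2)


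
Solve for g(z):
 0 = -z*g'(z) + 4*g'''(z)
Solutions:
 g(z) = C1 + Integral(C2*airyai(2^(1/3)*z/2) + C3*airybi(2^(1/3)*z/2), z)


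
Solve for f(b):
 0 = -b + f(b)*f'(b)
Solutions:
 f(b) = -sqrt(C1 + b^2)
 f(b) = sqrt(C1 + b^2)


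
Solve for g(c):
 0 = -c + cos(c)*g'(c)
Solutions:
 g(c) = C1 + Integral(c/cos(c), c)


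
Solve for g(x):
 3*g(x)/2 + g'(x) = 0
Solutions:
 g(x) = C1*exp(-3*x/2)


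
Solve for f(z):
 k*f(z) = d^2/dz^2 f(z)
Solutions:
 f(z) = C1*exp(-sqrt(k)*z) + C2*exp(sqrt(k)*z)


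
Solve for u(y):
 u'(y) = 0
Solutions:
 u(y) = C1


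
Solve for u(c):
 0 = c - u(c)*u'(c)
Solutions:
 u(c) = -sqrt(C1 + c^2)
 u(c) = sqrt(C1 + c^2)


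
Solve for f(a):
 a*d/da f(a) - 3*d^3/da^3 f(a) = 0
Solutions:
 f(a) = C1 + Integral(C2*airyai(3^(2/3)*a/3) + C3*airybi(3^(2/3)*a/3), a)


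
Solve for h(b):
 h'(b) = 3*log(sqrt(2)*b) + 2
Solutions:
 h(b) = C1 + 3*b*log(b) - b + 3*b*log(2)/2


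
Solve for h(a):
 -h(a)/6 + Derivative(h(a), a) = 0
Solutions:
 h(a) = C1*exp(a/6)


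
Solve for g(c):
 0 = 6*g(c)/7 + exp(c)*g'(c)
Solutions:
 g(c) = C1*exp(6*exp(-c)/7)


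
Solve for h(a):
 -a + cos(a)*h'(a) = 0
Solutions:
 h(a) = C1 + Integral(a/cos(a), a)


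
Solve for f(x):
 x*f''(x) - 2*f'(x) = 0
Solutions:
 f(x) = C1 + C2*x^3


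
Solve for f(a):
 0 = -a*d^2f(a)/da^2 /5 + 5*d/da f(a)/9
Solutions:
 f(a) = C1 + C2*a^(34/9)


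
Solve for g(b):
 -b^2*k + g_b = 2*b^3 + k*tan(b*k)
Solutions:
 g(b) = C1 + b^4/2 + b^3*k/3 + k*Piecewise((-log(cos(b*k))/k, Ne(k, 0)), (0, True))


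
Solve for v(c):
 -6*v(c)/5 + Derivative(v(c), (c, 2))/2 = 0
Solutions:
 v(c) = C1*exp(-2*sqrt(15)*c/5) + C2*exp(2*sqrt(15)*c/5)


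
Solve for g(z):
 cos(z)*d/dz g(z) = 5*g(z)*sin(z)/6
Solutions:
 g(z) = C1/cos(z)^(5/6)


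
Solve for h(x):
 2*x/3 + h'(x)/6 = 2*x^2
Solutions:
 h(x) = C1 + 4*x^3 - 2*x^2


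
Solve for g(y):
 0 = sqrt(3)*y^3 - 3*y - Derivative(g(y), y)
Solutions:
 g(y) = C1 + sqrt(3)*y^4/4 - 3*y^2/2


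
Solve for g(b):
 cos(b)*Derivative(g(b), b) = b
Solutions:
 g(b) = C1 + Integral(b/cos(b), b)


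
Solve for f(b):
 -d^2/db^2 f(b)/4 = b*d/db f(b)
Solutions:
 f(b) = C1 + C2*erf(sqrt(2)*b)


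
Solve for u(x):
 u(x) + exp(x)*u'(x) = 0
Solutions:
 u(x) = C1*exp(exp(-x))


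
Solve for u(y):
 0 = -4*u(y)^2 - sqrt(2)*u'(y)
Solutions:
 u(y) = 1/(C1 + 2*sqrt(2)*y)


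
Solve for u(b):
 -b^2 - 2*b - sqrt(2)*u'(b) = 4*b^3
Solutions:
 u(b) = C1 - sqrt(2)*b^4/2 - sqrt(2)*b^3/6 - sqrt(2)*b^2/2


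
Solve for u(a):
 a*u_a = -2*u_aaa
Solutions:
 u(a) = C1 + Integral(C2*airyai(-2^(2/3)*a/2) + C3*airybi(-2^(2/3)*a/2), a)


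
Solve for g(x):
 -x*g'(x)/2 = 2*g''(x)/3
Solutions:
 g(x) = C1 + C2*erf(sqrt(6)*x/4)


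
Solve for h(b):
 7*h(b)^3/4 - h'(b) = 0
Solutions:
 h(b) = -sqrt(2)*sqrt(-1/(C1 + 7*b))
 h(b) = sqrt(2)*sqrt(-1/(C1 + 7*b))


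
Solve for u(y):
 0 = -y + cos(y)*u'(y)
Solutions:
 u(y) = C1 + Integral(y/cos(y), y)


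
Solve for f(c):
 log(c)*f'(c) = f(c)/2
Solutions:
 f(c) = C1*exp(li(c)/2)


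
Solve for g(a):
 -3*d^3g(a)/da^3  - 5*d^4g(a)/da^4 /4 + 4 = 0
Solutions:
 g(a) = C1 + C2*a + C3*a^2 + C4*exp(-12*a/5) + 2*a^3/9


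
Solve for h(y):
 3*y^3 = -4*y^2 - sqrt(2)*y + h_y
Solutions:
 h(y) = C1 + 3*y^4/4 + 4*y^3/3 + sqrt(2)*y^2/2


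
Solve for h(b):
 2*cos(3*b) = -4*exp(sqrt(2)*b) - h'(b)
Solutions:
 h(b) = C1 - 2*sqrt(2)*exp(sqrt(2)*b) - 2*sin(3*b)/3


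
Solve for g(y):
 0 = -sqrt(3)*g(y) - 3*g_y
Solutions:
 g(y) = C1*exp(-sqrt(3)*y/3)


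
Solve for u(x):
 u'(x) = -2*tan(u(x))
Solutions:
 u(x) = pi - asin(C1*exp(-2*x))
 u(x) = asin(C1*exp(-2*x))


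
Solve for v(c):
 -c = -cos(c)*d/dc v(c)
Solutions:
 v(c) = C1 + Integral(c/cos(c), c)


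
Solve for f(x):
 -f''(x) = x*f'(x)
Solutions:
 f(x) = C1 + C2*erf(sqrt(2)*x/2)


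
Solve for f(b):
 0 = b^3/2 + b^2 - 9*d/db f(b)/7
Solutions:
 f(b) = C1 + 7*b^4/72 + 7*b^3/27


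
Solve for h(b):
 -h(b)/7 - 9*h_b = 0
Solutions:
 h(b) = C1*exp(-b/63)


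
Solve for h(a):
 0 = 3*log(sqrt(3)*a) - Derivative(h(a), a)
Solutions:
 h(a) = C1 + 3*a*log(a) - 3*a + 3*a*log(3)/2


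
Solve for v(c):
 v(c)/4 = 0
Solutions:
 v(c) = 0


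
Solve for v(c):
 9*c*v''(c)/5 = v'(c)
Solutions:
 v(c) = C1 + C2*c^(14/9)


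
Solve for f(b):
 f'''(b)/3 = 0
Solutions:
 f(b) = C1 + C2*b + C3*b^2


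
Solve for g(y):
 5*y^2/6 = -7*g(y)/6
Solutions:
 g(y) = -5*y^2/7


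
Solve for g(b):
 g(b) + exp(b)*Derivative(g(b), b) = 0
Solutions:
 g(b) = C1*exp(exp(-b))


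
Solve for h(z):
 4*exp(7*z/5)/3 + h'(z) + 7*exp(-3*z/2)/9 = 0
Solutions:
 h(z) = C1 - 20*exp(7*z/5)/21 + 14*exp(-3*z/2)/27


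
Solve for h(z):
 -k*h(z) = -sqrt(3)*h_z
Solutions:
 h(z) = C1*exp(sqrt(3)*k*z/3)


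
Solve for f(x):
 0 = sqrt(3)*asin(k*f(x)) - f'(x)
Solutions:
 Integral(1/asin(_y*k), (_y, f(x))) = C1 + sqrt(3)*x


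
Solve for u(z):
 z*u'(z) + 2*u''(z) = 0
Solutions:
 u(z) = C1 + C2*erf(z/2)


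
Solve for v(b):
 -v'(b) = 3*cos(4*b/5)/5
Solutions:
 v(b) = C1 - 3*sin(4*b/5)/4


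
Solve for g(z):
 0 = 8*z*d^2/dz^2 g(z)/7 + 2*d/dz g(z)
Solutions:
 g(z) = C1 + C2/z^(3/4)


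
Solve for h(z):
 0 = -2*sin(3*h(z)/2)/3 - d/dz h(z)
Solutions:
 h(z) = -2*acos((-C1 - exp(2*z))/(C1 - exp(2*z)))/3 + 4*pi/3
 h(z) = 2*acos((-C1 - exp(2*z))/(C1 - exp(2*z)))/3


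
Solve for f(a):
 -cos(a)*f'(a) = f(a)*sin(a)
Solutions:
 f(a) = C1*cos(a)


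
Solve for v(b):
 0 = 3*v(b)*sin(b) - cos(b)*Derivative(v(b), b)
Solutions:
 v(b) = C1/cos(b)^3


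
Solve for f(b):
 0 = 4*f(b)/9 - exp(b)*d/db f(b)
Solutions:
 f(b) = C1*exp(-4*exp(-b)/9)


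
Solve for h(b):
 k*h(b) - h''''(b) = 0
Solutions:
 h(b) = C1*exp(-b*k^(1/4)) + C2*exp(b*k^(1/4)) + C3*exp(-I*b*k^(1/4)) + C4*exp(I*b*k^(1/4))


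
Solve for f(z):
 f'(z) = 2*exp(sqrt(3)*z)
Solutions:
 f(z) = C1 + 2*sqrt(3)*exp(sqrt(3)*z)/3


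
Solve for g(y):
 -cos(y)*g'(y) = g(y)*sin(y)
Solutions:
 g(y) = C1*cos(y)


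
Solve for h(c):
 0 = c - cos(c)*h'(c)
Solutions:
 h(c) = C1 + Integral(c/cos(c), c)


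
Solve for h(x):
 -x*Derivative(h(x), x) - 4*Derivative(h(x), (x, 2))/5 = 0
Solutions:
 h(x) = C1 + C2*erf(sqrt(10)*x/4)


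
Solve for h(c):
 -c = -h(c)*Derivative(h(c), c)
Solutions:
 h(c) = -sqrt(C1 + c^2)
 h(c) = sqrt(C1 + c^2)


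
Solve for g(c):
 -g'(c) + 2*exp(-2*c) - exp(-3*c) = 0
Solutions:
 g(c) = C1 - exp(-2*c) + exp(-3*c)/3


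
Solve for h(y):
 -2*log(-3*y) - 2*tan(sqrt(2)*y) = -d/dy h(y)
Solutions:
 h(y) = C1 + 2*y*log(-y) - 2*y + 2*y*log(3) - sqrt(2)*log(cos(sqrt(2)*y))


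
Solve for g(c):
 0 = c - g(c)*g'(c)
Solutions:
 g(c) = -sqrt(C1 + c^2)
 g(c) = sqrt(C1 + c^2)


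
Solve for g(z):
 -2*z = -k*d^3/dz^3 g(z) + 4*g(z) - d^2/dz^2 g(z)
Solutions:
 g(z) = C1*exp(-z*((sqrt(((-54 + k^(-2))^2 - 1/k^4)/k^2) - 54/k + k^(-3))^(1/3) + 1/k + 1/(k^2*(sqrt(((-54 + k^(-2))^2 - 1/k^4)/k^2) - 54/k + k^(-3))^(1/3)))/3) + C2*exp(z*((sqrt(((-54 + k^(-2))^2 - 1/k^4)/k^2) - 54/k + k^(-3))^(1/3) - sqrt(3)*I*(sqrt(((-54 + k^(-2))^2 - 1/k^4)/k^2) - 54/k + k^(-3))^(1/3) - 2/k - 4/(k^2*(-1 + sqrt(3)*I)*(sqrt(((-54 + k^(-2))^2 - 1/k^4)/k^2) - 54/k + k^(-3))^(1/3)))/6) + C3*exp(z*((sqrt(((-54 + k^(-2))^2 - 1/k^4)/k^2) - 54/k + k^(-3))^(1/3) + sqrt(3)*I*(sqrt(((-54 + k^(-2))^2 - 1/k^4)/k^2) - 54/k + k^(-3))^(1/3) - 2/k + 4/(k^2*(1 + sqrt(3)*I)*(sqrt(((-54 + k^(-2))^2 - 1/k^4)/k^2) - 54/k + k^(-3))^(1/3)))/6) - z/2


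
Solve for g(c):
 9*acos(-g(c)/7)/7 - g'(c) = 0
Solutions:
 Integral(1/acos(-_y/7), (_y, g(c))) = C1 + 9*c/7


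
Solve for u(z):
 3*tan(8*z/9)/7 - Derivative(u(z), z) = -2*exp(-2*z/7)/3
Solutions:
 u(z) = C1 + 27*log(tan(8*z/9)^2 + 1)/112 - 7*exp(-2*z/7)/3


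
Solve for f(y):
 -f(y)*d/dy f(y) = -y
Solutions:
 f(y) = -sqrt(C1 + y^2)
 f(y) = sqrt(C1 + y^2)


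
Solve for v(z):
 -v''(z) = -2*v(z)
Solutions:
 v(z) = C1*exp(-sqrt(2)*z) + C2*exp(sqrt(2)*z)


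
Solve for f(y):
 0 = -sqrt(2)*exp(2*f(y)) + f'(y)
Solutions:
 f(y) = log(-sqrt(-1/(C1 + sqrt(2)*y))) - log(2)/2
 f(y) = log(-1/(C1 + sqrt(2)*y))/2 - log(2)/2


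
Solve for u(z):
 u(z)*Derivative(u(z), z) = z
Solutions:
 u(z) = -sqrt(C1 + z^2)
 u(z) = sqrt(C1 + z^2)


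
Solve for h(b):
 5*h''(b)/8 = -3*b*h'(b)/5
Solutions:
 h(b) = C1 + C2*erf(2*sqrt(3)*b/5)


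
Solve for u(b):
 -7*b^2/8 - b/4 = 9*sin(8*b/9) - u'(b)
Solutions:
 u(b) = C1 + 7*b^3/24 + b^2/8 - 81*cos(8*b/9)/8


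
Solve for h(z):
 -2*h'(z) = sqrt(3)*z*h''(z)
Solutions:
 h(z) = C1 + C2*z^(1 - 2*sqrt(3)/3)


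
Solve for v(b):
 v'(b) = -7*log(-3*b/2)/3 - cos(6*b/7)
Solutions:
 v(b) = C1 - 7*b*log(-b)/3 - 7*b*log(3)/3 + 7*b*log(2)/3 + 7*b/3 - 7*sin(6*b/7)/6


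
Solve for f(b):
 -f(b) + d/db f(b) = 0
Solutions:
 f(b) = C1*exp(b)


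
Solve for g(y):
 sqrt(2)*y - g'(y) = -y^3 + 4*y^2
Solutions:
 g(y) = C1 + y^4/4 - 4*y^3/3 + sqrt(2)*y^2/2


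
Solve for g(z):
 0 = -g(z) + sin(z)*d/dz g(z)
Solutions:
 g(z) = C1*sqrt(cos(z) - 1)/sqrt(cos(z) + 1)


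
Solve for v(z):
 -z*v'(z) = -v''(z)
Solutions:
 v(z) = C1 + C2*erfi(sqrt(2)*z/2)


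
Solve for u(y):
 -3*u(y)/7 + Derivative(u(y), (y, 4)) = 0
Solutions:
 u(y) = C1*exp(-3^(1/4)*7^(3/4)*y/7) + C2*exp(3^(1/4)*7^(3/4)*y/7) + C3*sin(3^(1/4)*7^(3/4)*y/7) + C4*cos(3^(1/4)*7^(3/4)*y/7)


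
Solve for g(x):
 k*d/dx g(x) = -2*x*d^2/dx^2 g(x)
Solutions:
 g(x) = C1 + x^(1 - re(k)/2)*(C2*sin(log(x)*Abs(im(k))/2) + C3*cos(log(x)*im(k)/2))


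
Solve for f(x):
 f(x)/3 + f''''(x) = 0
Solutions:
 f(x) = (C1*sin(sqrt(2)*3^(3/4)*x/6) + C2*cos(sqrt(2)*3^(3/4)*x/6))*exp(-sqrt(2)*3^(3/4)*x/6) + (C3*sin(sqrt(2)*3^(3/4)*x/6) + C4*cos(sqrt(2)*3^(3/4)*x/6))*exp(sqrt(2)*3^(3/4)*x/6)


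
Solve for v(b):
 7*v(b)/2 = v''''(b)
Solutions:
 v(b) = C1*exp(-2^(3/4)*7^(1/4)*b/2) + C2*exp(2^(3/4)*7^(1/4)*b/2) + C3*sin(2^(3/4)*7^(1/4)*b/2) + C4*cos(2^(3/4)*7^(1/4)*b/2)


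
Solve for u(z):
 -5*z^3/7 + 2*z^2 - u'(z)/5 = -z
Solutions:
 u(z) = C1 - 25*z^4/28 + 10*z^3/3 + 5*z^2/2


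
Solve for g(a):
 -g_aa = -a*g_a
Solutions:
 g(a) = C1 + C2*erfi(sqrt(2)*a/2)


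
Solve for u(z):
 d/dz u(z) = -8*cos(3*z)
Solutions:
 u(z) = C1 - 8*sin(3*z)/3


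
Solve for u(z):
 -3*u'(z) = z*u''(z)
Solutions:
 u(z) = C1 + C2/z^2


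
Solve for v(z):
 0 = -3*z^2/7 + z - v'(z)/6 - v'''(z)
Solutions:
 v(z) = C1 + C2*sin(sqrt(6)*z/6) + C3*cos(sqrt(6)*z/6) - 6*z^3/7 + 3*z^2 + 216*z/7


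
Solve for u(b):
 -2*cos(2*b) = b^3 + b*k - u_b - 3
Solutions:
 u(b) = C1 + b^4/4 + b^2*k/2 - 3*b + sin(2*b)


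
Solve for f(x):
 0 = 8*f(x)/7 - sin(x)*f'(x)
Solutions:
 f(x) = C1*(cos(x) - 1)^(4/7)/(cos(x) + 1)^(4/7)


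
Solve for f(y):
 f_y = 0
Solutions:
 f(y) = C1


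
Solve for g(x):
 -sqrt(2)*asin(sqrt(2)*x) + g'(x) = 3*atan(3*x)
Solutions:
 g(x) = C1 + 3*x*atan(3*x) + sqrt(2)*(x*asin(sqrt(2)*x) + sqrt(2)*sqrt(1 - 2*x^2)/2) - log(9*x^2 + 1)/2


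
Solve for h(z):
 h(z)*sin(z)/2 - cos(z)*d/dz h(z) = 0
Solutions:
 h(z) = C1/sqrt(cos(z))


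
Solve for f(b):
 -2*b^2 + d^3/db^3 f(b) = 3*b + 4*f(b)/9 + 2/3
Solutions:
 f(b) = C3*exp(2^(2/3)*3^(1/3)*b/3) - 9*b^2/2 - 27*b/4 + (C1*sin(2^(2/3)*3^(5/6)*b/6) + C2*cos(2^(2/3)*3^(5/6)*b/6))*exp(-2^(2/3)*3^(1/3)*b/6) - 3/2


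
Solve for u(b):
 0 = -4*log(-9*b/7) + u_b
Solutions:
 u(b) = C1 + 4*b*log(-b) + 4*b*(-log(7) - 1 + 2*log(3))


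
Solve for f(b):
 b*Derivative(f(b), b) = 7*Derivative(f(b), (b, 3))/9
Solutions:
 f(b) = C1 + Integral(C2*airyai(21^(2/3)*b/7) + C3*airybi(21^(2/3)*b/7), b)


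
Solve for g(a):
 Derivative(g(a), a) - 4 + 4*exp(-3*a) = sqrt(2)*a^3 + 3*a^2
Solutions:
 g(a) = C1 + sqrt(2)*a^4/4 + a^3 + 4*a + 4*exp(-3*a)/3


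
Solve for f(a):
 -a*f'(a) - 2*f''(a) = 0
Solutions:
 f(a) = C1 + C2*erf(a/2)


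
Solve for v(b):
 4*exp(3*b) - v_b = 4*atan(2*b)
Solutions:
 v(b) = C1 - 4*b*atan(2*b) + 4*exp(3*b)/3 + log(4*b^2 + 1)


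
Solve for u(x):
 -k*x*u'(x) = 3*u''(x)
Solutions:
 u(x) = Piecewise((-sqrt(6)*sqrt(pi)*C1*erf(sqrt(6)*sqrt(k)*x/6)/(2*sqrt(k)) - C2, (k > 0) | (k < 0)), (-C1*x - C2, True))


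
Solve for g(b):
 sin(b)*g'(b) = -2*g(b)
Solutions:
 g(b) = C1*(cos(b) + 1)/(cos(b) - 1)


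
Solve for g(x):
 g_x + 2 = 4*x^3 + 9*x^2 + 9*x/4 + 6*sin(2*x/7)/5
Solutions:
 g(x) = C1 + x^4 + 3*x^3 + 9*x^2/8 - 2*x - 21*cos(2*x/7)/5


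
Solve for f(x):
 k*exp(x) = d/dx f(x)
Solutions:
 f(x) = C1 + k*exp(x)


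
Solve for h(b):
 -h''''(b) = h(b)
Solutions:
 h(b) = (C1*sin(sqrt(2)*b/2) + C2*cos(sqrt(2)*b/2))*exp(-sqrt(2)*b/2) + (C3*sin(sqrt(2)*b/2) + C4*cos(sqrt(2)*b/2))*exp(sqrt(2)*b/2)


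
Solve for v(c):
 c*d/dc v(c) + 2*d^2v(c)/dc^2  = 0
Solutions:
 v(c) = C1 + C2*erf(c/2)


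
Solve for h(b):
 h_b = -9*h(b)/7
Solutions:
 h(b) = C1*exp(-9*b/7)


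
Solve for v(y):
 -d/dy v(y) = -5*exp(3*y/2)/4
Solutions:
 v(y) = C1 + 5*exp(3*y/2)/6


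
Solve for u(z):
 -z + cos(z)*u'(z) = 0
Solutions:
 u(z) = C1 + Integral(z/cos(z), z)


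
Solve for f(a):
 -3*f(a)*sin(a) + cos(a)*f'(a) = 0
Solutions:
 f(a) = C1/cos(a)^3


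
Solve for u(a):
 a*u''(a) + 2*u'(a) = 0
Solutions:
 u(a) = C1 + C2/a


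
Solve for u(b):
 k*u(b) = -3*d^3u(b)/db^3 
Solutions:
 u(b) = C1*exp(3^(2/3)*b*(-k)^(1/3)/3) + C2*exp(b*(-k)^(1/3)*(-3^(2/3) + 3*3^(1/6)*I)/6) + C3*exp(-b*(-k)^(1/3)*(3^(2/3) + 3*3^(1/6)*I)/6)


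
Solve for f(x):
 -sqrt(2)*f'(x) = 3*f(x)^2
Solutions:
 f(x) = 2/(C1 + 3*sqrt(2)*x)


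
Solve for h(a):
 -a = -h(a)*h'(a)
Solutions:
 h(a) = -sqrt(C1 + a^2)
 h(a) = sqrt(C1 + a^2)


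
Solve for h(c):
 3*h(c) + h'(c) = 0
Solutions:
 h(c) = C1*exp(-3*c)


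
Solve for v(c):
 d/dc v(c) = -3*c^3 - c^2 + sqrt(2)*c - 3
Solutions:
 v(c) = C1 - 3*c^4/4 - c^3/3 + sqrt(2)*c^2/2 - 3*c


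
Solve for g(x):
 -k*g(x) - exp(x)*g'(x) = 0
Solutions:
 g(x) = C1*exp(k*exp(-x))


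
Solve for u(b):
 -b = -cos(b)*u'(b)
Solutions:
 u(b) = C1 + Integral(b/cos(b), b)


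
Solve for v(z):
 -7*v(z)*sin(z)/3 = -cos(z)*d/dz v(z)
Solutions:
 v(z) = C1/cos(z)^(7/3)


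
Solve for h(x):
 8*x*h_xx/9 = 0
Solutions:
 h(x) = C1 + C2*x


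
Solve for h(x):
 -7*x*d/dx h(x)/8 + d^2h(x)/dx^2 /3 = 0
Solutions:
 h(x) = C1 + C2*erfi(sqrt(21)*x/4)


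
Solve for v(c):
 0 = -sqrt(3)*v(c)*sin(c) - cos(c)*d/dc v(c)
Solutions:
 v(c) = C1*cos(c)^(sqrt(3))


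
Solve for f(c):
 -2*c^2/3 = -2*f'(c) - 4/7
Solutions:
 f(c) = C1 + c^3/9 - 2*c/7


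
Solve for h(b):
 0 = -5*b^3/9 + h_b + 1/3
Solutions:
 h(b) = C1 + 5*b^4/36 - b/3


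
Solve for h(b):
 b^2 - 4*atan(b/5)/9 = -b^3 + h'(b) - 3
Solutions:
 h(b) = C1 + b^4/4 + b^3/3 - 4*b*atan(b/5)/9 + 3*b + 10*log(b^2 + 25)/9


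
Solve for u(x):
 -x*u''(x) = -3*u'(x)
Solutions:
 u(x) = C1 + C2*x^4


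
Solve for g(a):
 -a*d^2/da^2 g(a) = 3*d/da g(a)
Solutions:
 g(a) = C1 + C2/a^2


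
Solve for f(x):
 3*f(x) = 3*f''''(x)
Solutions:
 f(x) = C1*exp(-x) + C2*exp(x) + C3*sin(x) + C4*cos(x)


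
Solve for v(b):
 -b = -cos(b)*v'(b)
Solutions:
 v(b) = C1 + Integral(b/cos(b), b)


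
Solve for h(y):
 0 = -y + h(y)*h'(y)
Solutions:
 h(y) = -sqrt(C1 + y^2)
 h(y) = sqrt(C1 + y^2)


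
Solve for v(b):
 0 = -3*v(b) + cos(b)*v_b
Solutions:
 v(b) = C1*(sin(b) + 1)^(3/2)/(sin(b) - 1)^(3/2)


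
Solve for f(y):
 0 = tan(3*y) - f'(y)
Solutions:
 f(y) = C1 - log(cos(3*y))/3


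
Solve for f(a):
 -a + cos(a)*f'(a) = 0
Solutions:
 f(a) = C1 + Integral(a/cos(a), a)


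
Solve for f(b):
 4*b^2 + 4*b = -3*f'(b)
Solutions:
 f(b) = C1 - 4*b^3/9 - 2*b^2/3


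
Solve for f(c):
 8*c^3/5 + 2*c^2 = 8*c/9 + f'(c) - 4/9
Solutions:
 f(c) = C1 + 2*c^4/5 + 2*c^3/3 - 4*c^2/9 + 4*c/9


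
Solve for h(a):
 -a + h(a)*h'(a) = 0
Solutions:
 h(a) = -sqrt(C1 + a^2)
 h(a) = sqrt(C1 + a^2)


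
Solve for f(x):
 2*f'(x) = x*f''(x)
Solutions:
 f(x) = C1 + C2*x^3


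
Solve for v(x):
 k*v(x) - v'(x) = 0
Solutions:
 v(x) = C1*exp(k*x)


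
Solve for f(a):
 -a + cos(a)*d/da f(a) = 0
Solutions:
 f(a) = C1 + Integral(a/cos(a), a)


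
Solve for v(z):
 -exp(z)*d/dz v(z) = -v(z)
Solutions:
 v(z) = C1*exp(-exp(-z))


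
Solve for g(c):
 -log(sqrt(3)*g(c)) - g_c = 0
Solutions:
 2*Integral(1/(2*log(_y) + log(3)), (_y, g(c))) = C1 - c


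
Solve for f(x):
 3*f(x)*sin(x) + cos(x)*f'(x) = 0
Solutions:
 f(x) = C1*cos(x)^3


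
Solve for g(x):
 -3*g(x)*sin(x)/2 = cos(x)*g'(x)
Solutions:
 g(x) = C1*cos(x)^(3/2)


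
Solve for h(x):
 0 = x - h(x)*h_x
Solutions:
 h(x) = -sqrt(C1 + x^2)
 h(x) = sqrt(C1 + x^2)


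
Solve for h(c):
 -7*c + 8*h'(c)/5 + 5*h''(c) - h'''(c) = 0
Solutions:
 h(c) = C1 + C2*exp(c*(25 - sqrt(785))/10) + C3*exp(c*(25 + sqrt(785))/10) + 35*c^2/16 - 875*c/64


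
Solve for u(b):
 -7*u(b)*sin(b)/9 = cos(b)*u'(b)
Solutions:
 u(b) = C1*cos(b)^(7/9)


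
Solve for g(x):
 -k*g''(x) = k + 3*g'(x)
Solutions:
 g(x) = C1 + C2*exp(-3*x/k) - k*x/3


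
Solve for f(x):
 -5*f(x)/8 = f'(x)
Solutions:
 f(x) = C1*exp(-5*x/8)


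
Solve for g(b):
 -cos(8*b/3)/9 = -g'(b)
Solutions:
 g(b) = C1 + sin(8*b/3)/24


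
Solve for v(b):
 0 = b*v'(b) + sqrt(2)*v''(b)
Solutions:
 v(b) = C1 + C2*erf(2^(1/4)*b/2)


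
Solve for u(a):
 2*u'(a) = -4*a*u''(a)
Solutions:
 u(a) = C1 + C2*sqrt(a)


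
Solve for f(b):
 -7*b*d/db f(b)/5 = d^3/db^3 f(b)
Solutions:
 f(b) = C1 + Integral(C2*airyai(-5^(2/3)*7^(1/3)*b/5) + C3*airybi(-5^(2/3)*7^(1/3)*b/5), b)


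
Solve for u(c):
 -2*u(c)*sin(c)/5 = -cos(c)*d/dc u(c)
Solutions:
 u(c) = C1/cos(c)^(2/5)


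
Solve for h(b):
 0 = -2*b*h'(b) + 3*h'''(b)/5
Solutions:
 h(b) = C1 + Integral(C2*airyai(10^(1/3)*3^(2/3)*b/3) + C3*airybi(10^(1/3)*3^(2/3)*b/3), b)


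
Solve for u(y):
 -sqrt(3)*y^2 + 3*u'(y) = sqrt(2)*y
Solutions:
 u(y) = C1 + sqrt(3)*y^3/9 + sqrt(2)*y^2/6


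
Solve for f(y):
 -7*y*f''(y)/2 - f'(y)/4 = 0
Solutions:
 f(y) = C1 + C2*y^(13/14)


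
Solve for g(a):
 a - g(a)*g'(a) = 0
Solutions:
 g(a) = -sqrt(C1 + a^2)
 g(a) = sqrt(C1 + a^2)


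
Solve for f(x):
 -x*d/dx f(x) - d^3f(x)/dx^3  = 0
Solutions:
 f(x) = C1 + Integral(C2*airyai(-x) + C3*airybi(-x), x)


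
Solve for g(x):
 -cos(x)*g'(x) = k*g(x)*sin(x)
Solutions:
 g(x) = C1*exp(k*log(cos(x)))


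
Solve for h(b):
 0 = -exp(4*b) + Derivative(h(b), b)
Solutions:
 h(b) = C1 + exp(4*b)/4


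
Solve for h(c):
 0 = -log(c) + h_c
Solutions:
 h(c) = C1 + c*log(c) - c


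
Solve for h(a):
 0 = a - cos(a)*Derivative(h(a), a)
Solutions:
 h(a) = C1 + Integral(a/cos(a), a)


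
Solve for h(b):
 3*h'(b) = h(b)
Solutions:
 h(b) = C1*exp(b/3)


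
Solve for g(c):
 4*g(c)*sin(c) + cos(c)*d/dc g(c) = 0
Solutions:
 g(c) = C1*cos(c)^4


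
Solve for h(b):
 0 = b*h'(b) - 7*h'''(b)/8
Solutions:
 h(b) = C1 + Integral(C2*airyai(2*7^(2/3)*b/7) + C3*airybi(2*7^(2/3)*b/7), b)


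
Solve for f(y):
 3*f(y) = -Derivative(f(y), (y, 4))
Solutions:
 f(y) = (C1*sin(sqrt(2)*3^(1/4)*y/2) + C2*cos(sqrt(2)*3^(1/4)*y/2))*exp(-sqrt(2)*3^(1/4)*y/2) + (C3*sin(sqrt(2)*3^(1/4)*y/2) + C4*cos(sqrt(2)*3^(1/4)*y/2))*exp(sqrt(2)*3^(1/4)*y/2)


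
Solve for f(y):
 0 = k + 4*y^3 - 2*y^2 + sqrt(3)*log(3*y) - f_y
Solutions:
 f(y) = C1 + k*y + y^4 - 2*y^3/3 + sqrt(3)*y*log(y) - sqrt(3)*y + sqrt(3)*y*log(3)


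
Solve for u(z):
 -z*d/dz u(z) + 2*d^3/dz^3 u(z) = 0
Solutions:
 u(z) = C1 + Integral(C2*airyai(2^(2/3)*z/2) + C3*airybi(2^(2/3)*z/2), z)


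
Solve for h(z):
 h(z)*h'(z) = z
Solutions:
 h(z) = -sqrt(C1 + z^2)
 h(z) = sqrt(C1 + z^2)


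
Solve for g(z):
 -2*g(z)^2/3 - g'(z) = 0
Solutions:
 g(z) = 3/(C1 + 2*z)


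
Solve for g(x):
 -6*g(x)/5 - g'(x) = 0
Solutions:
 g(x) = C1*exp(-6*x/5)


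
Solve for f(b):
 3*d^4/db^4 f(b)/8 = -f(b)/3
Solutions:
 f(b) = (C1*sin(2^(1/4)*sqrt(3)*b/3) + C2*cos(2^(1/4)*sqrt(3)*b/3))*exp(-2^(1/4)*sqrt(3)*b/3) + (C3*sin(2^(1/4)*sqrt(3)*b/3) + C4*cos(2^(1/4)*sqrt(3)*b/3))*exp(2^(1/4)*sqrt(3)*b/3)


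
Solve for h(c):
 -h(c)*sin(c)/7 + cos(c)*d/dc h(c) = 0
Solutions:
 h(c) = C1/cos(c)^(1/7)


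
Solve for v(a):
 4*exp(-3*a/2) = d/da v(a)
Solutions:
 v(a) = C1 - 8*exp(-3*a/2)/3


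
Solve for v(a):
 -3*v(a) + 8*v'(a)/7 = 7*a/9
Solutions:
 v(a) = C1*exp(21*a/8) - 7*a/27 - 8/81


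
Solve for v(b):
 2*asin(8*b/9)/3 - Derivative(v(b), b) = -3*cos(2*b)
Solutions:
 v(b) = C1 + 2*b*asin(8*b/9)/3 + sqrt(81 - 64*b^2)/12 + 3*sin(2*b)/2


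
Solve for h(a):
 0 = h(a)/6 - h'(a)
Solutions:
 h(a) = C1*exp(a/6)


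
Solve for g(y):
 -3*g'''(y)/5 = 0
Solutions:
 g(y) = C1 + C2*y + C3*y^2


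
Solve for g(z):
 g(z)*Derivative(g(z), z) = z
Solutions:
 g(z) = -sqrt(C1 + z^2)
 g(z) = sqrt(C1 + z^2)


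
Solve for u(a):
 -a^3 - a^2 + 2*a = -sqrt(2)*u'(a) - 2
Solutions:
 u(a) = C1 + sqrt(2)*a^4/8 + sqrt(2)*a^3/6 - sqrt(2)*a^2/2 - sqrt(2)*a


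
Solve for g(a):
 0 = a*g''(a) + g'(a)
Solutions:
 g(a) = C1 + C2*log(a)


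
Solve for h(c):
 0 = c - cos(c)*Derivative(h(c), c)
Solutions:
 h(c) = C1 + Integral(c/cos(c), c)


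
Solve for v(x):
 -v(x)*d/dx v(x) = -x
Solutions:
 v(x) = -sqrt(C1 + x^2)
 v(x) = sqrt(C1 + x^2)


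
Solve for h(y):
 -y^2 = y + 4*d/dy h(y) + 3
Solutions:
 h(y) = C1 - y^3/12 - y^2/8 - 3*y/4


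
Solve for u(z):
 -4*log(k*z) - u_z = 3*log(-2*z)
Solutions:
 u(z) = C1 + z*(-4*log(-k) - 3*log(2) + 7) - 7*z*log(-z)


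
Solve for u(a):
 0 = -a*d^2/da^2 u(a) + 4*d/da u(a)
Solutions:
 u(a) = C1 + C2*a^5


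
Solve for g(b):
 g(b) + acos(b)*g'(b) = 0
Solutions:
 g(b) = C1*exp(-Integral(1/acos(b), b))


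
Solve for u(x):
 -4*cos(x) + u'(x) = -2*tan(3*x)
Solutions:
 u(x) = C1 + 2*log(cos(3*x))/3 + 4*sin(x)


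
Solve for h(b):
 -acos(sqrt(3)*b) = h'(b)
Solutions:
 h(b) = C1 - b*acos(sqrt(3)*b) + sqrt(3)*sqrt(1 - 3*b^2)/3


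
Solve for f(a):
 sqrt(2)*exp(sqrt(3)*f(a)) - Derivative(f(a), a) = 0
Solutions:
 f(a) = sqrt(3)*(2*log(-1/(C1 + sqrt(2)*a)) - log(3))/6


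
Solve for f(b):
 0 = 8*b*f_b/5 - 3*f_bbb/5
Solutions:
 f(b) = C1 + Integral(C2*airyai(2*3^(2/3)*b/3) + C3*airybi(2*3^(2/3)*b/3), b)


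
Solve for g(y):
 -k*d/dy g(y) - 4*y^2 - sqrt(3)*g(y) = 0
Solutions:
 g(y) = C1*exp(-sqrt(3)*y/k) - 8*sqrt(3)*k^2/9 + 8*k*y/3 - 4*sqrt(3)*y^2/3


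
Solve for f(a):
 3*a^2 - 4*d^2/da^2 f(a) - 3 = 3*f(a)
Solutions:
 f(a) = C1*sin(sqrt(3)*a/2) + C2*cos(sqrt(3)*a/2) + a^2 - 11/3


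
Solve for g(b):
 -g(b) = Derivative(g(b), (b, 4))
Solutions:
 g(b) = (C1*sin(sqrt(2)*b/2) + C2*cos(sqrt(2)*b/2))*exp(-sqrt(2)*b/2) + (C3*sin(sqrt(2)*b/2) + C4*cos(sqrt(2)*b/2))*exp(sqrt(2)*b/2)


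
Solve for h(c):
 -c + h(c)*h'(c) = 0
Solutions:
 h(c) = -sqrt(C1 + c^2)
 h(c) = sqrt(C1 + c^2)


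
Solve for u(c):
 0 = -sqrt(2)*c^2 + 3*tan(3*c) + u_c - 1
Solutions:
 u(c) = C1 + sqrt(2)*c^3/3 + c + log(cos(3*c))


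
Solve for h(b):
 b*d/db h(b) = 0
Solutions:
 h(b) = C1


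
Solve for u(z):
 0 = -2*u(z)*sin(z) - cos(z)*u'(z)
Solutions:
 u(z) = C1*cos(z)^2


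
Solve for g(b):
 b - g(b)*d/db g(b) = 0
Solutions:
 g(b) = -sqrt(C1 + b^2)
 g(b) = sqrt(C1 + b^2)


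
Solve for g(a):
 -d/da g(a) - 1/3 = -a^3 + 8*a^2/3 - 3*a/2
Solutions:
 g(a) = C1 + a^4/4 - 8*a^3/9 + 3*a^2/4 - a/3


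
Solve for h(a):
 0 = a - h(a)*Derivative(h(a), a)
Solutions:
 h(a) = -sqrt(C1 + a^2)
 h(a) = sqrt(C1 + a^2)


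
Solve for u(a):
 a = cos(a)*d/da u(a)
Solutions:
 u(a) = C1 + Integral(a/cos(a), a)


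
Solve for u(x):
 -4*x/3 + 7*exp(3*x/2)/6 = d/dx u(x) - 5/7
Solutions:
 u(x) = C1 - 2*x^2/3 + 5*x/7 + 7*exp(3*x/2)/9


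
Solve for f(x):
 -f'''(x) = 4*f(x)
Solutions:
 f(x) = C3*exp(-2^(2/3)*x) + (C1*sin(2^(2/3)*sqrt(3)*x/2) + C2*cos(2^(2/3)*sqrt(3)*x/2))*exp(2^(2/3)*x/2)


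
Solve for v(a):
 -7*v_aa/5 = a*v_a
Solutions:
 v(a) = C1 + C2*erf(sqrt(70)*a/14)


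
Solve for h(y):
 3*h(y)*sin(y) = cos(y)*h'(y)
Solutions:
 h(y) = C1/cos(y)^3


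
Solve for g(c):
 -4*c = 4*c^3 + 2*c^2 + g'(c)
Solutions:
 g(c) = C1 - c^4 - 2*c^3/3 - 2*c^2


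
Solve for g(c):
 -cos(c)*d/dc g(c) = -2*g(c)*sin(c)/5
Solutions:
 g(c) = C1/cos(c)^(2/5)


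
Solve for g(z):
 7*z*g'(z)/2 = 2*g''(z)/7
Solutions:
 g(z) = C1 + C2*erfi(7*sqrt(2)*z/4)


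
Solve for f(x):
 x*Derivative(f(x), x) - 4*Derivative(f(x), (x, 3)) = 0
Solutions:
 f(x) = C1 + Integral(C2*airyai(2^(1/3)*x/2) + C3*airybi(2^(1/3)*x/2), x)


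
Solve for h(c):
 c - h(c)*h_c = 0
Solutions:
 h(c) = -sqrt(C1 + c^2)
 h(c) = sqrt(C1 + c^2)


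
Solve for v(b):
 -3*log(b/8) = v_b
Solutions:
 v(b) = C1 - 3*b*log(b) + 3*b + b*log(512)


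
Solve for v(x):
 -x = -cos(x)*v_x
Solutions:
 v(x) = C1 + Integral(x/cos(x), x)


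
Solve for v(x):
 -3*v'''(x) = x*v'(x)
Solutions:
 v(x) = C1 + Integral(C2*airyai(-3^(2/3)*x/3) + C3*airybi(-3^(2/3)*x/3), x)


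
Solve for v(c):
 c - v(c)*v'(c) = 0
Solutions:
 v(c) = -sqrt(C1 + c^2)
 v(c) = sqrt(C1 + c^2)


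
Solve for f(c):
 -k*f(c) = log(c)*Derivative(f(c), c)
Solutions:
 f(c) = C1*exp(-k*li(c))


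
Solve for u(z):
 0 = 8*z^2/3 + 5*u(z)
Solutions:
 u(z) = -8*z^2/15


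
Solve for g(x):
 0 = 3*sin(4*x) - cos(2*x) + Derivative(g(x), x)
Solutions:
 g(x) = C1 + sin(2*x)/2 + 3*cos(4*x)/4


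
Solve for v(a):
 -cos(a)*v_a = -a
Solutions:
 v(a) = C1 + Integral(a/cos(a), a)


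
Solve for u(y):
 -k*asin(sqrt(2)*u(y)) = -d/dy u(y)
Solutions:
 Integral(1/asin(sqrt(2)*_y), (_y, u(y))) = C1 + k*y


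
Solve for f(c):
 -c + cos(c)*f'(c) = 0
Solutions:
 f(c) = C1 + Integral(c/cos(c), c)


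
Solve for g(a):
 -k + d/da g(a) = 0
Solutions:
 g(a) = C1 + a*k


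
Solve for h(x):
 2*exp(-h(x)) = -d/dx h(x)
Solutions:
 h(x) = log(C1 - 2*x)


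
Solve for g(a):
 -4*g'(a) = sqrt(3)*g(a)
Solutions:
 g(a) = C1*exp(-sqrt(3)*a/4)


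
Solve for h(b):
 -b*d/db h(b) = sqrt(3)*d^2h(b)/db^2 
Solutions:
 h(b) = C1 + C2*erf(sqrt(2)*3^(3/4)*b/6)


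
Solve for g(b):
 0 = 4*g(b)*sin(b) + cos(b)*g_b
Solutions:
 g(b) = C1*cos(b)^4


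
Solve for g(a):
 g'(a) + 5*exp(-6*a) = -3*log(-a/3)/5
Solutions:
 g(a) = C1 - 3*a*log(-a)/5 + 3*a*(1 + log(3))/5 + 5*exp(-6*a)/6


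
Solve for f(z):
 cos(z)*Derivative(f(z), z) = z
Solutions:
 f(z) = C1 + Integral(z/cos(z), z)


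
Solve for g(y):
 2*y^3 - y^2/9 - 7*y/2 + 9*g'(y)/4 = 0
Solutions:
 g(y) = C1 - 2*y^4/9 + 4*y^3/243 + 7*y^2/9


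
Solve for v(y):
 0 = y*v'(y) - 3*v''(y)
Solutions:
 v(y) = C1 + C2*erfi(sqrt(6)*y/6)


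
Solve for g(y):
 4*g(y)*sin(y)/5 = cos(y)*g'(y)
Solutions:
 g(y) = C1/cos(y)^(4/5)


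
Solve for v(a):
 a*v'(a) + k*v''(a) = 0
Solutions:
 v(a) = C1 + C2*sqrt(k)*erf(sqrt(2)*a*sqrt(1/k)/2)


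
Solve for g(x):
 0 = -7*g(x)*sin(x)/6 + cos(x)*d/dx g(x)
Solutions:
 g(x) = C1/cos(x)^(7/6)


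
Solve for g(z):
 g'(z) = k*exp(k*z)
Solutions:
 g(z) = C1 + exp(k*z)


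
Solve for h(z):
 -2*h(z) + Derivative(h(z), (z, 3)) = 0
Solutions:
 h(z) = C3*exp(2^(1/3)*z) + (C1*sin(2^(1/3)*sqrt(3)*z/2) + C2*cos(2^(1/3)*sqrt(3)*z/2))*exp(-2^(1/3)*z/2)


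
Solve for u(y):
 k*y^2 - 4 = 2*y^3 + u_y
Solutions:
 u(y) = C1 + k*y^3/3 - y^4/2 - 4*y


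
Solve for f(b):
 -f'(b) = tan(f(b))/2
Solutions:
 f(b) = pi - asin(C1*exp(-b/2))
 f(b) = asin(C1*exp(-b/2))


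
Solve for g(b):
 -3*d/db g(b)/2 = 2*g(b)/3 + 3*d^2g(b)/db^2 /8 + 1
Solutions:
 g(b) = C1*exp(2*b*(-1 + sqrt(5)/3)) + C2*exp(-2*b*(sqrt(5)/3 + 1)) - 3/2


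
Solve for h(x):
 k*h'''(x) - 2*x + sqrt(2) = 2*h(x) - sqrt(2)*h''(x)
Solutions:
 h(x) = C1*exp(-x*((sqrt(((-27 + 2*sqrt(2)/k^2)^2 - 8/k^4)/k^2) - 27/k + 2*sqrt(2)/k^3)^(1/3) + sqrt(2)/k + 2/(k^2*(sqrt(((-27 + 2*sqrt(2)/k^2)^2 - 8/k^4)/k^2) - 27/k + 2*sqrt(2)/k^3)^(1/3)))/3) + C2*exp(x*((sqrt(((-27 + 2*sqrt(2)/k^2)^2 - 8/k^4)/k^2) - 27/k + 2*sqrt(2)/k^3)^(1/3) - sqrt(3)*I*(sqrt(((-27 + 2*sqrt(2)/k^2)^2 - 8/k^4)/k^2) - 27/k + 2*sqrt(2)/k^3)^(1/3) - 2*sqrt(2)/k - 8/(k^2*(-1 + sqrt(3)*I)*(sqrt(((-27 + 2*sqrt(2)/k^2)^2 - 8/k^4)/k^2) - 27/k + 2*sqrt(2)/k^3)^(1/3)))/6) + C3*exp(x*((sqrt(((-27 + 2*sqrt(2)/k^2)^2 - 8/k^4)/k^2) - 27/k + 2*sqrt(2)/k^3)^(1/3) + sqrt(3)*I*(sqrt(((-27 + 2*sqrt(2)/k^2)^2 - 8/k^4)/k^2) - 27/k + 2*sqrt(2)/k^3)^(1/3) - 2*sqrt(2)/k + 8/(k^2*(1 + sqrt(3)*I)*(sqrt(((-27 + 2*sqrt(2)/k^2)^2 - 8/k^4)/k^2) - 27/k + 2*sqrt(2)/k^3)^(1/3)))/6) - x + sqrt(2)/2


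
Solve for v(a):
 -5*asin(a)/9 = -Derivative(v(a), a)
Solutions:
 v(a) = C1 + 5*a*asin(a)/9 + 5*sqrt(1 - a^2)/9


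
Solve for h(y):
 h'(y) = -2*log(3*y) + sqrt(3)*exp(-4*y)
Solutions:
 h(y) = C1 - 2*y*log(y) + 2*y*(1 - log(3)) - sqrt(3)*exp(-4*y)/4


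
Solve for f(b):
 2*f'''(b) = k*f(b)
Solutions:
 f(b) = C1*exp(2^(2/3)*b*k^(1/3)/2) + C2*exp(2^(2/3)*b*k^(1/3)*(-1 + sqrt(3)*I)/4) + C3*exp(-2^(2/3)*b*k^(1/3)*(1 + sqrt(3)*I)/4)


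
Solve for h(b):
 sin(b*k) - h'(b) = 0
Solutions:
 h(b) = C1 - cos(b*k)/k


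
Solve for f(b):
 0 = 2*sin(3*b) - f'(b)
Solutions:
 f(b) = C1 - 2*cos(3*b)/3


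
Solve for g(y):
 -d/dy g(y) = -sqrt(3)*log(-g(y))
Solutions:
 -li(-g(y)) = C1 + sqrt(3)*y


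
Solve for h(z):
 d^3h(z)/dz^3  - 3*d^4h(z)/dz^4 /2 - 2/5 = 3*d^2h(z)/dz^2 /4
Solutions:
 h(z) = C1 + C2*z - 4*z^2/15 + (C3*sin(sqrt(14)*z/6) + C4*cos(sqrt(14)*z/6))*exp(z/3)


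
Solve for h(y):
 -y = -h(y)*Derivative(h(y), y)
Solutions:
 h(y) = -sqrt(C1 + y^2)
 h(y) = sqrt(C1 + y^2)


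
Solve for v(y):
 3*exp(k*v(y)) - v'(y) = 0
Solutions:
 v(y) = Piecewise((log(-1/(C1*k + 3*k*y))/k, Ne(k, 0)), (nan, True))
 v(y) = Piecewise((C1 + 3*y, Eq(k, 0)), (nan, True))


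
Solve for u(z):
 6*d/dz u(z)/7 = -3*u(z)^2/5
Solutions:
 u(z) = 10/(C1 + 7*z)


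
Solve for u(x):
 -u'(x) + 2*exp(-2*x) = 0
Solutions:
 u(x) = C1 - exp(-2*x)


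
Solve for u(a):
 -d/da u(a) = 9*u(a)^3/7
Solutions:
 u(a) = -sqrt(14)*sqrt(-1/(C1 - 9*a))/2
 u(a) = sqrt(14)*sqrt(-1/(C1 - 9*a))/2


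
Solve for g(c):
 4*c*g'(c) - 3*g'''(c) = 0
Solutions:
 g(c) = C1 + Integral(C2*airyai(6^(2/3)*c/3) + C3*airybi(6^(2/3)*c/3), c)


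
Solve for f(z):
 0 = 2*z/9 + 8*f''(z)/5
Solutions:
 f(z) = C1 + C2*z - 5*z^3/216


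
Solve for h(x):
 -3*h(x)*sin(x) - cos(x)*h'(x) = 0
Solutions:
 h(x) = C1*cos(x)^3


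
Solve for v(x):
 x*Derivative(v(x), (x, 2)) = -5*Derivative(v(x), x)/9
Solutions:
 v(x) = C1 + C2*x^(4/9)


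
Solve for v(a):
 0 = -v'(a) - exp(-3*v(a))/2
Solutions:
 v(a) = log(C1 - 3*a/2)/3
 v(a) = log((-1 - sqrt(3)*I)*(C1 - 3*a/2)^(1/3)/2)
 v(a) = log((-1 + sqrt(3)*I)*(C1 - 3*a/2)^(1/3)/2)


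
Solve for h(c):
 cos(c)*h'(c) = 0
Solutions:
 h(c) = C1


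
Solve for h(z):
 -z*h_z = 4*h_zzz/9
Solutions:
 h(z) = C1 + Integral(C2*airyai(-2^(1/3)*3^(2/3)*z/2) + C3*airybi(-2^(1/3)*3^(2/3)*z/2), z)


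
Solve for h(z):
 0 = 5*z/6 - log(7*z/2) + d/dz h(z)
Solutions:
 h(z) = C1 - 5*z^2/12 + z*log(z) - z + z*log(7/2)


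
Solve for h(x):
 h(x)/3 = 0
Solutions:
 h(x) = 0


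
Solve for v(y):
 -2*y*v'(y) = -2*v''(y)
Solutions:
 v(y) = C1 + C2*erfi(sqrt(2)*y/2)


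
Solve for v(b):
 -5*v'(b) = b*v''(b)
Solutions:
 v(b) = C1 + C2/b^4


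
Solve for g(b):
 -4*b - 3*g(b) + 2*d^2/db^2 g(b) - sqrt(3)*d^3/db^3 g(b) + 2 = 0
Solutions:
 g(b) = C1*exp(b*(8*18^(1/3)/(27*sqrt(211) + 227*sqrt(3))^(1/3) + 8*sqrt(3) + 12^(1/3)*(27*sqrt(211) + 227*sqrt(3))^(1/3))/36)*sin(2^(1/3)*3^(1/6)*b*(-2^(1/3)*3^(2/3)*(27*sqrt(211) + 227*sqrt(3))^(1/3) + 24/(27*sqrt(211) + 227*sqrt(3))^(1/3))/36) + C2*exp(b*(8*18^(1/3)/(27*sqrt(211) + 227*sqrt(3))^(1/3) + 8*sqrt(3) + 12^(1/3)*(27*sqrt(211) + 227*sqrt(3))^(1/3))/36)*cos(2^(1/3)*3^(1/6)*b*(-2^(1/3)*3^(2/3)*(27*sqrt(211) + 227*sqrt(3))^(1/3) + 24/(27*sqrt(211) + 227*sqrt(3))^(1/3))/36) + C3*exp(b*(-12^(1/3)*(27*sqrt(211) + 227*sqrt(3))^(1/3) - 8*18^(1/3)/(27*sqrt(211) + 227*sqrt(3))^(1/3) + 4*sqrt(3))/18) - 4*b/3 + 2/3


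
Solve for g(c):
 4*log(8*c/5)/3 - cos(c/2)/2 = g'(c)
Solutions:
 g(c) = C1 + 4*c*log(c)/3 - 4*c*log(5)/3 - 4*c/3 + 4*c*log(2) - sin(c/2)


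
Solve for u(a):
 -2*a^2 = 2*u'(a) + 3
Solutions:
 u(a) = C1 - a^3/3 - 3*a/2


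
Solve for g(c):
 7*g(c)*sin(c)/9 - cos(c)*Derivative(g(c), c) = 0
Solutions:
 g(c) = C1/cos(c)^(7/9)


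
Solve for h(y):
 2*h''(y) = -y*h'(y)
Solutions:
 h(y) = C1 + C2*erf(y/2)


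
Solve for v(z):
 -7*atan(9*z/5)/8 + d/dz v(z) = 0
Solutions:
 v(z) = C1 + 7*z*atan(9*z/5)/8 - 35*log(81*z^2 + 25)/144


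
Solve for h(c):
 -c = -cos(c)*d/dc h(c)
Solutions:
 h(c) = C1 + Integral(c/cos(c), c)


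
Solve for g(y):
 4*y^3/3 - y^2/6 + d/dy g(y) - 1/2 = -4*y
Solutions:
 g(y) = C1 - y^4/3 + y^3/18 - 2*y^2 + y/2


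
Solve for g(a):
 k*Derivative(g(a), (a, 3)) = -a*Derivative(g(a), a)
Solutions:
 g(a) = C1 + Integral(C2*airyai(a*(-1/k)^(1/3)) + C3*airybi(a*(-1/k)^(1/3)), a)


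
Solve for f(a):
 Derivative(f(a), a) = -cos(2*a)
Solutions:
 f(a) = C1 - sin(2*a)/2


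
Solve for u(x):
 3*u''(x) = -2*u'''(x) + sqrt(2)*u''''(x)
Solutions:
 u(x) = C1 + C2*x + C3*exp(sqrt(2)*x*(1 - sqrt(1 + 3*sqrt(2)))/2) + C4*exp(sqrt(2)*x*(1 + sqrt(1 + 3*sqrt(2)))/2)


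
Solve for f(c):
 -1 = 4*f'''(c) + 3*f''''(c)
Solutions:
 f(c) = C1 + C2*c + C3*c^2 + C4*exp(-4*c/3) - c^3/24


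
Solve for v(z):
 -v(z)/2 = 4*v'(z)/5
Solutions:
 v(z) = C1*exp(-5*z/8)


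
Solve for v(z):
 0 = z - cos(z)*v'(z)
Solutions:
 v(z) = C1 + Integral(z/cos(z), z)


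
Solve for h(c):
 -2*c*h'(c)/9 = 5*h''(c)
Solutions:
 h(c) = C1 + C2*erf(sqrt(5)*c/15)


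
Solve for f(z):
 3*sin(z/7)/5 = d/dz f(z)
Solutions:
 f(z) = C1 - 21*cos(z/7)/5
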